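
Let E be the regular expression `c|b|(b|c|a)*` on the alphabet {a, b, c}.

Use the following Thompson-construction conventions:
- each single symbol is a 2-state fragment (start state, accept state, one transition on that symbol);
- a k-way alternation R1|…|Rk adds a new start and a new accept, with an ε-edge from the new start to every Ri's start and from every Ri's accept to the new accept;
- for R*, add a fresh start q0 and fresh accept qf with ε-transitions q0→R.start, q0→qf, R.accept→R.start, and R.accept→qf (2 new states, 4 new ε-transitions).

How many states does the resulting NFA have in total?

16

Building bottom-up:
Each of the 5 symbol leaves contributes a 2-state fragment.
  b|c|a — 8 states
  (b|c|a)* — 10 states
  c|b|(b|c|a)* — 16 states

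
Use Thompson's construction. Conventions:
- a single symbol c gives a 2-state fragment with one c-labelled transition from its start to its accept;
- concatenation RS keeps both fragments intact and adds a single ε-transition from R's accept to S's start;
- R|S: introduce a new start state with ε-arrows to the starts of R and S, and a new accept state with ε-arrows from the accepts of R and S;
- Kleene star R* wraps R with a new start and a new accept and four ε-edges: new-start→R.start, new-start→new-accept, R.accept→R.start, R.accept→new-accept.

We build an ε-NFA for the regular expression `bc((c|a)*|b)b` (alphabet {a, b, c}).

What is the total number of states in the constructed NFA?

18

Recursing over subexpressions:
Each of the 6 symbol leaves contributes a 2-state fragment.
  c|a : 6 states
  (c|a)* : 8 states
  (c|a)*|b : 12 states
  bc((c|a)*|b)b : 18 states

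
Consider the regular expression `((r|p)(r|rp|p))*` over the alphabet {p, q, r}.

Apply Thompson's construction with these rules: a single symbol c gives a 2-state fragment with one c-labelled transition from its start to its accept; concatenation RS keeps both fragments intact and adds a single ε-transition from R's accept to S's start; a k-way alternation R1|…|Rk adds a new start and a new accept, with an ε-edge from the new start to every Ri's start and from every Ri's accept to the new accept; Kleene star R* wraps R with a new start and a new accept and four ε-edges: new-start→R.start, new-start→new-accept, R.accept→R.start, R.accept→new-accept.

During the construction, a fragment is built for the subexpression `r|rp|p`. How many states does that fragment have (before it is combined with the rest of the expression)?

10

Fragment for `r|rp|p`:
Each of the 4 symbol leaves contributes a 2-state fragment.
  rp → 4 states
  r|rp|p → 10 states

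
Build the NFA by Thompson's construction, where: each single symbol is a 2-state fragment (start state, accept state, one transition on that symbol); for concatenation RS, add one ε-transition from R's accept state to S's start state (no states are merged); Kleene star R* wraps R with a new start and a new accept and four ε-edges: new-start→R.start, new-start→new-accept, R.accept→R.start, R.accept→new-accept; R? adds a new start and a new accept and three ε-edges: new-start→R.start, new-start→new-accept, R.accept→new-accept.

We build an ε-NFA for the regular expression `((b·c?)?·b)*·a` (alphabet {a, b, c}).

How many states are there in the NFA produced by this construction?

Bottom-up over the parse tree:
Each of the 4 symbol leaves contributes a 2-state fragment.
  c? : 4 states
  b·c? : 6 states
  (b·c?)? : 8 states
  (b·c?)?·b : 10 states
  ((b·c?)?·b)* : 12 states
  ((b·c?)?·b)*·a : 14 states

14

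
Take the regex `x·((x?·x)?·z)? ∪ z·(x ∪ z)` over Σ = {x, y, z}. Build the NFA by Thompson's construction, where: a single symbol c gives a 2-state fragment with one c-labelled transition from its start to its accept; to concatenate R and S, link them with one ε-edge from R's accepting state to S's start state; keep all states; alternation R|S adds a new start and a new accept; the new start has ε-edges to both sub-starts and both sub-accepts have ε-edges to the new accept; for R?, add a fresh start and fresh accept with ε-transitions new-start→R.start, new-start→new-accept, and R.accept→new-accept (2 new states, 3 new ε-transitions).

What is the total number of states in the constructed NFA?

Per subexpression:
Each of the 7 symbol leaves contributes a 2-state fragment.
  x? → 4 states
  x?·x → 6 states
  (x?·x)? → 8 states
  (x?·x)?·z → 10 states
  ((x?·x)?·z)? → 12 states
  x·((x?·x)?·z)? → 14 states
  x ∪ z → 6 states
  z·(x ∪ z) → 8 states
  x·((x?·x)?·z)? ∪ z·(x ∪ z) → 24 states

24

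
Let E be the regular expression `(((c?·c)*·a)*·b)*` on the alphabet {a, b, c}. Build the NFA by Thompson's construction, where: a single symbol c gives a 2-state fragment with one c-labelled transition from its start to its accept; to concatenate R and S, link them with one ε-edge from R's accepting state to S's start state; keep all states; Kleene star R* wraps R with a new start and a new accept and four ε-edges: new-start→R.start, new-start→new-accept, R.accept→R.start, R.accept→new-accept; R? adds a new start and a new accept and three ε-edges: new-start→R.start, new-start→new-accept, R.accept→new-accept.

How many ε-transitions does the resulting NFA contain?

18

Building bottom-up:
Each of the 4 symbol leaves contributes 0 ε-transitions.
  c? — 3 ε-transitions
  c?·c — 4 ε-transitions
  (c?·c)* — 8 ε-transitions
  (c?·c)*·a — 9 ε-transitions
  ((c?·c)*·a)* — 13 ε-transitions
  ((c?·c)*·a)*·b — 14 ε-transitions
  (((c?·c)*·a)*·b)* — 18 ε-transitions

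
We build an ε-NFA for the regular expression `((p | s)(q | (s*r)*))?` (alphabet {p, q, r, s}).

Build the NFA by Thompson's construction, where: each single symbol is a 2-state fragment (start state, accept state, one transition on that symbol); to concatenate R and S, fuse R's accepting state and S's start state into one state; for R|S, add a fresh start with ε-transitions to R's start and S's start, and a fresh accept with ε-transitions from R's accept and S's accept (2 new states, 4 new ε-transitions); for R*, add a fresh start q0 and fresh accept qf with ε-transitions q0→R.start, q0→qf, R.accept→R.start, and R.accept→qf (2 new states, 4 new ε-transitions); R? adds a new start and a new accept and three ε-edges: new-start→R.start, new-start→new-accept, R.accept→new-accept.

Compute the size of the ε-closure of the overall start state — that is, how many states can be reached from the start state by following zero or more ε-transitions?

5

Compute the ε-closure size of each fragment's start state recursively; a symbol fragment's start has no outgoing ε-edge, so its closure is just itself (size 1).
  p | s — new start ε-reaches every alternative's start; none of them accept ε, so the new accept is not reached: |closure| = 1 + 1 + 1 = 3
  s* — |closure| = 1 (new start) + 1 (body) + 1 (new accept) = 3
  s*r — |closure| = 3 + (1−1) = 3 (closure spills across the concat boundary because the left factor accepts ε)
  (s*r)* — |closure| = 1 (new start) + 3 (body) + 1 (new accept) = 5
  q | (s*r)* — |closure| = 1 (new start) + (1 + 5) + 1 (new accept, since some branch ε-reaches its own accept) = 8
  (p | s)(q | (s*r)*) — |closure| equals the left operand's closure size = 3 (its accept is not ε-reachable, so the closure stops there)
  ((p | s)(q | (s*r)*))? — new start has ε-edges to the inner start and to the new accept, so |closure| = 2 + 3 = 5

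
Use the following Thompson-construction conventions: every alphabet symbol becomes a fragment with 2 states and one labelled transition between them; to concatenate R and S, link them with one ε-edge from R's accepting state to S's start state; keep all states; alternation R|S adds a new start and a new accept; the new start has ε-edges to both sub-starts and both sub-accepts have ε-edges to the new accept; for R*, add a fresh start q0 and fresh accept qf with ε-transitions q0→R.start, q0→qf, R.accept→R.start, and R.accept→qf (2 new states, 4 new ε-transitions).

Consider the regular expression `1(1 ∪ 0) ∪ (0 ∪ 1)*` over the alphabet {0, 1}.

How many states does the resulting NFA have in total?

By structural recursion:
Each of the 5 symbol leaves contributes a 2-state fragment.
  1 ∪ 0 = 6 states
  1(1 ∪ 0) = 8 states
  0 ∪ 1 = 6 states
  (0 ∪ 1)* = 8 states
  1(1 ∪ 0) ∪ (0 ∪ 1)* = 18 states

18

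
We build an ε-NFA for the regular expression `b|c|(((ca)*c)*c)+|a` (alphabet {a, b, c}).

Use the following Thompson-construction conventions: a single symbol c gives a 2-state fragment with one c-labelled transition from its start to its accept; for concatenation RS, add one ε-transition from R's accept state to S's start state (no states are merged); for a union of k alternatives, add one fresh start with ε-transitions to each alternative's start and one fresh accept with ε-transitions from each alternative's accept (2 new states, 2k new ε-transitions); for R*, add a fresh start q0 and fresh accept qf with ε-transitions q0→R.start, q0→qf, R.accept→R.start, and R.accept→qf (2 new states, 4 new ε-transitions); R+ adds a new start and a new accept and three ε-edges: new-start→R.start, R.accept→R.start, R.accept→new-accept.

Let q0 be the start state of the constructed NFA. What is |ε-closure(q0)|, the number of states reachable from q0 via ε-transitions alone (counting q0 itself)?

12

Compute the ε-closure size of each fragment's start state recursively; a symbol fragment's start has no outgoing ε-edge, so its closure is just itself (size 1).
  ca → same as the first factor's closure: C = 1
  (ca)* → new start has ε-edges to the inner start and to the new accept, so C = 2 + 1 = 3
  (ca)*c → the left operand accepts ε, so the closure extends into the next operand (via the concat ε-link); C = 3 + 1 = 4
  ((ca)*c)* → the star's fresh start ε-reaches both the body's start and the fresh accept: C = 2 + 4 = 6
  ((ca)*c)*c → C = 6 + 1 = 7 (closure spills across the concat boundary because the left factor accepts ε)
  (((ca)*c)*c)+ → new start ε-reaches only the body's start; the new accept needs a symbol first: C = 1 + 7 = 8
  b|c|(((ca)*c)*c)+|a → C = 1 + 1 + 1 + 8 + 1 = 12 (the new accept is not ε-reachable since no branch accepts ε)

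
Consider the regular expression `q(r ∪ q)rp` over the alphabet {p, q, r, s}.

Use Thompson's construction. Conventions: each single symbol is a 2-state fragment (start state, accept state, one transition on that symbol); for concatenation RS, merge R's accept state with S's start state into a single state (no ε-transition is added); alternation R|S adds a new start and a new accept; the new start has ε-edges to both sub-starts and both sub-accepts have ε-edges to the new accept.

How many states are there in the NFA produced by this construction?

Per subexpression:
Each of the 5 symbol leaves contributes a 2-state fragment.
  r ∪ q — 6 states
  q(r ∪ q)rp — 9 states

9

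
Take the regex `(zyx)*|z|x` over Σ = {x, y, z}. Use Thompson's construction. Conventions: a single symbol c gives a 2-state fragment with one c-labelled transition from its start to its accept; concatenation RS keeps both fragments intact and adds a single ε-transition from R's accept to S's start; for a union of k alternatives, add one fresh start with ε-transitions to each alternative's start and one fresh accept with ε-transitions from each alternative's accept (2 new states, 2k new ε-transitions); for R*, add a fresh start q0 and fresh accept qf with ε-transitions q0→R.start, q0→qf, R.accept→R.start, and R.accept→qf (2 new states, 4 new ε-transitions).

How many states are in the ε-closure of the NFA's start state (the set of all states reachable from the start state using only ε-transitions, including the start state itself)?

Compute the ε-closure size of each fragment's start state recursively; a symbol fragment's start has no outgoing ε-edge, so its closure is just itself (size 1).
  zyx → |ε-closure| equals the left operand's closure size = 1 (its accept is not ε-reachable, so the closure stops there)
  (zyx)* → |ε-closure| = 1 (new start) + 1 (body) + 1 (new accept) = 3
  (zyx)*|z|x → new start ε-reaches every alternative's start; at least one alternative accepts ε, so the union's new accept is reached too: |ε-closure| = 1 + 3 + 1 + 1 + 1 = 7

7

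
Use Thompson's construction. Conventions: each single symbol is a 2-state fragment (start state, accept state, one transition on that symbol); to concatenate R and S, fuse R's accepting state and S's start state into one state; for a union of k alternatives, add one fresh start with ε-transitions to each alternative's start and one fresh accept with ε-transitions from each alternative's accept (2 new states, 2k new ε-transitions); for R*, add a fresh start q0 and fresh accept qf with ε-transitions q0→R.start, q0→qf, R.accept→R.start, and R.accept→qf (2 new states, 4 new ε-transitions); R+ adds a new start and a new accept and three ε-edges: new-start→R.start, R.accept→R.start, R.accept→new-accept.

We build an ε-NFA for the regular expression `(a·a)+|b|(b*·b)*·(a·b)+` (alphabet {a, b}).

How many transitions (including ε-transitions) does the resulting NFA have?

27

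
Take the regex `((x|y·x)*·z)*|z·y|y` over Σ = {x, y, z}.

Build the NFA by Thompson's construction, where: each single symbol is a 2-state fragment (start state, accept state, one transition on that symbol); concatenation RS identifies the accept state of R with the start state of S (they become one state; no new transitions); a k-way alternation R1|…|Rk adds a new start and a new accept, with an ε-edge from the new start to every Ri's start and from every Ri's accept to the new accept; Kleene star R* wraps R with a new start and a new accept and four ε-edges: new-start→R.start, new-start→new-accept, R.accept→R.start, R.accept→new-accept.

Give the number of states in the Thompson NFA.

19

Building bottom-up:
Each of the 7 symbol leaves contributes a 2-state fragment.
  y·x : 3 states
  x|y·x : 7 states
  (x|y·x)* : 9 states
  (x|y·x)*·z : 10 states
  ((x|y·x)*·z)* : 12 states
  z·y : 3 states
  ((x|y·x)*·z)*|z·y|y : 19 states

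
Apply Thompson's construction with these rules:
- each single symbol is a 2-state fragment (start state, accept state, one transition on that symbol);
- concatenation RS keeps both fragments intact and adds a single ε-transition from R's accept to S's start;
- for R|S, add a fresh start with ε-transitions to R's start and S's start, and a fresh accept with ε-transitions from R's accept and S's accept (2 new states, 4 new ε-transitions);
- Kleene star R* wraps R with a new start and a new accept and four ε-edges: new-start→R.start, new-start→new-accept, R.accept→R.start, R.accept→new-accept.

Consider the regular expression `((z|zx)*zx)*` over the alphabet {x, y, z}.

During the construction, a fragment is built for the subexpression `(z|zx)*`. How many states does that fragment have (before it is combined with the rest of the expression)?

Fragment for `(z|zx)*`:
Each of the 3 symbol leaves contributes a 2-state fragment.
  zx = 4 states
  z|zx = 8 states
  (z|zx)* = 10 states

10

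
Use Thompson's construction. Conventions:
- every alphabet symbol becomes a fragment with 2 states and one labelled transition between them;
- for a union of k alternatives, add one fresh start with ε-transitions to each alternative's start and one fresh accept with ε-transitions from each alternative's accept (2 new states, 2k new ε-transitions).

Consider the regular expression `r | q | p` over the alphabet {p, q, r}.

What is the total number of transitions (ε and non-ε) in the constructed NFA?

9

Building bottom-up:
Each of the 3 symbol leaves contributes 1 transition (1 symbol, 0 ε).
  r | q | p = 9 transitions (3 symbol, 6 ε)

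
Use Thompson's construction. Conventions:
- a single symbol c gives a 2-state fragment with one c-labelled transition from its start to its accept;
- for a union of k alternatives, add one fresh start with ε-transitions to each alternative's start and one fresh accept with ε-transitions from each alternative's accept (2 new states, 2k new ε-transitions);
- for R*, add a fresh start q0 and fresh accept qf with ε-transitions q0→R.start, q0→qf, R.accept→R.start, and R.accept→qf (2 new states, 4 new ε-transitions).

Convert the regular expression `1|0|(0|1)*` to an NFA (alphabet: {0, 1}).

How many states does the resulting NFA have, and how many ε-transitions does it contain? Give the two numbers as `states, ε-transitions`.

14, 14

By structural recursion:
Each of the 4 symbol leaves contributes 2 states and 0 ε-transitions.
  0|1 : 6 states, 4 ε-transitions
  (0|1)* : 8 states, 8 ε-transitions
  1|0|(0|1)* : 14 states, 14 ε-transitions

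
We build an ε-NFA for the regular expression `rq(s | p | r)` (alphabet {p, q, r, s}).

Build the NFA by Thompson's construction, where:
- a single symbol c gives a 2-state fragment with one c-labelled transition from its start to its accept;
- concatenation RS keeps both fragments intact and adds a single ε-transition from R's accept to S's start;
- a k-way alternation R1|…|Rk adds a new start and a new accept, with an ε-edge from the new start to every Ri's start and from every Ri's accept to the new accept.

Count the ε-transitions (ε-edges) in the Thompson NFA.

Bottom-up over the parse tree:
Each of the 5 symbol leaves contributes 0 ε-transitions.
  s | p | r — 6 ε-transitions
  rq(s | p | r) — 8 ε-transitions

8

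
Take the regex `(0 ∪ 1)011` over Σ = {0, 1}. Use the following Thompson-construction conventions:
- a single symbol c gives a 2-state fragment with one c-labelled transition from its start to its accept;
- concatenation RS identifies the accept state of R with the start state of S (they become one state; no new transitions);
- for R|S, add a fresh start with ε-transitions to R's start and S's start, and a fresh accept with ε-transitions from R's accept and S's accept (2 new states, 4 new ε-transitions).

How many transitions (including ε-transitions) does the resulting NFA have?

9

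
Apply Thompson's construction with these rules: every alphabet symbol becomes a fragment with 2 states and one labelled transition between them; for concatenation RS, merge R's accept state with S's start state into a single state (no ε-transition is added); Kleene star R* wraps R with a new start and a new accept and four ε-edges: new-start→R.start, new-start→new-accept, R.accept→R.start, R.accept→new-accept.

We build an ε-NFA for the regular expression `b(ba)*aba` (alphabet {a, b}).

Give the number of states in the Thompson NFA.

Per subexpression:
Each of the 6 symbol leaves contributes a 2-state fragment.
  ba : 3 states
  (ba)* : 5 states
  b(ba)*aba : 9 states

9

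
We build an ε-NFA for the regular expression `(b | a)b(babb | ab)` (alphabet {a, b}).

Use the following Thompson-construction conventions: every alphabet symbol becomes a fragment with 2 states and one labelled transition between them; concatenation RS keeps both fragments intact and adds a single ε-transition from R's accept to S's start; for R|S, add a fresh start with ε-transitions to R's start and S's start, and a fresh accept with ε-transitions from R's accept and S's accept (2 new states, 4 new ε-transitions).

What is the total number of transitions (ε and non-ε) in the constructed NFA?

Recursing over subexpressions:
Each of the 9 symbol leaves contributes 1 transition (1 symbol, 0 ε).
  b | a : 6 transitions (2 symbol, 4 ε)
  babb : 7 transitions (4 symbol, 3 ε)
  ab : 3 transitions (2 symbol, 1 ε)
  babb | ab : 14 transitions (6 symbol, 8 ε)
  (b | a)b(babb | ab) : 23 transitions (9 symbol, 14 ε)

23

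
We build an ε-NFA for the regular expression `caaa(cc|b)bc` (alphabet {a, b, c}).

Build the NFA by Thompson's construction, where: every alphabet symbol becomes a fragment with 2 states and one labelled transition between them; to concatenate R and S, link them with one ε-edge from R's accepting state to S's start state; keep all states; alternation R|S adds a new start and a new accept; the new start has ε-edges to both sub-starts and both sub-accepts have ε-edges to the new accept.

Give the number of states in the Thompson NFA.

Building bottom-up:
Each of the 9 symbol leaves contributes a 2-state fragment.
  cc : 4 states
  cc|b : 8 states
  caaa(cc|b)bc : 20 states

20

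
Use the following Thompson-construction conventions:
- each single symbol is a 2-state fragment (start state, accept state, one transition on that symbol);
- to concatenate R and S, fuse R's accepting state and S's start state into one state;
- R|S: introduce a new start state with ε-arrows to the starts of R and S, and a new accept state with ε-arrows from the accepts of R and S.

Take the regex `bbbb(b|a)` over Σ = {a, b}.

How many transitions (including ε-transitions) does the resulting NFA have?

10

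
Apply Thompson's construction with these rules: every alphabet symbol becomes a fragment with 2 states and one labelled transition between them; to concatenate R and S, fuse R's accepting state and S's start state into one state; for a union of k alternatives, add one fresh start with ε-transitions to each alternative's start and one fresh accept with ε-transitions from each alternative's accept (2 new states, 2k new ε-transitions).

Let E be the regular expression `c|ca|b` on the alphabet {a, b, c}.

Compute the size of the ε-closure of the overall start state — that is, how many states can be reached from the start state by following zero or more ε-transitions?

4

Compute the ε-closure size of each fragment's start state recursively; a symbol fragment's start has no outgoing ε-edge, so its closure is just itself (size 1).
  ca — |ε-closure| equals the left operand's closure size = 1 (its accept is not ε-reachable, so the closure stops there)
  c|ca|b — new start ε-reaches every alternative's start; none of them accept ε, so the new accept is not reached: |ε-closure| = 1 + 1 + 1 + 1 = 4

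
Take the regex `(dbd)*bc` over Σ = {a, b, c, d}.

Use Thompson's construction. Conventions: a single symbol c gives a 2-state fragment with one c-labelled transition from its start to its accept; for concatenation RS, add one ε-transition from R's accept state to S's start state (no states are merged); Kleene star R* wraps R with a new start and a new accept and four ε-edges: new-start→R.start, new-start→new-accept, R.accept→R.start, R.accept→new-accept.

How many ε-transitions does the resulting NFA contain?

8

By structural recursion:
Each of the 5 symbol leaves contributes 0 ε-transitions.
  dbd = 2 ε-transitions
  (dbd)* = 6 ε-transitions
  (dbd)*bc = 8 ε-transitions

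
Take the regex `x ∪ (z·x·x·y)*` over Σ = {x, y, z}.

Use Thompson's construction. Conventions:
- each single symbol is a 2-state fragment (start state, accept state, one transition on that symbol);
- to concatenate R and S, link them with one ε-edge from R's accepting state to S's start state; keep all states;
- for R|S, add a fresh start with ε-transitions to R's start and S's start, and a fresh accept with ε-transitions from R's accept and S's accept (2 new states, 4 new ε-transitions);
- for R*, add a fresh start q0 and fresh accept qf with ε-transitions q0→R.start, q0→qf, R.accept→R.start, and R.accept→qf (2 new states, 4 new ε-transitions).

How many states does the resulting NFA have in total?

By structural recursion:
Each of the 5 symbol leaves contributes a 2-state fragment.
  z·x·x·y → 8 states
  (z·x·x·y)* → 10 states
  x ∪ (z·x·x·y)* → 14 states

14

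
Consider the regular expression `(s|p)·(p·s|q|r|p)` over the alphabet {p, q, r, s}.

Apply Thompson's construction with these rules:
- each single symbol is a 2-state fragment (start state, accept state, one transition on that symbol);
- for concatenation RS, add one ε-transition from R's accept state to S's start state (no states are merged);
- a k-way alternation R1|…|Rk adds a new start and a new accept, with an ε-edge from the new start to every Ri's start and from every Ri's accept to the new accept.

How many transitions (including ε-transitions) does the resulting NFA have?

21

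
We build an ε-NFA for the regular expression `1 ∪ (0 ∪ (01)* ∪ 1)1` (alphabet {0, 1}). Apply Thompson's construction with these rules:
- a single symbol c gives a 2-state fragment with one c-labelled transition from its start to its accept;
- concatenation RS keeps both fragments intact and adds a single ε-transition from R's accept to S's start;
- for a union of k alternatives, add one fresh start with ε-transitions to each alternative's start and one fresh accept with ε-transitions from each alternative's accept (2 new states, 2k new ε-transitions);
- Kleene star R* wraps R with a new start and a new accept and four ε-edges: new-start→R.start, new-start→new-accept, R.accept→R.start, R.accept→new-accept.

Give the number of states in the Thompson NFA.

18

Per subexpression:
Each of the 6 symbol leaves contributes a 2-state fragment.
  01 = 4 states
  (01)* = 6 states
  0 ∪ (01)* ∪ 1 = 12 states
  (0 ∪ (01)* ∪ 1)1 = 14 states
  1 ∪ (0 ∪ (01)* ∪ 1)1 = 18 states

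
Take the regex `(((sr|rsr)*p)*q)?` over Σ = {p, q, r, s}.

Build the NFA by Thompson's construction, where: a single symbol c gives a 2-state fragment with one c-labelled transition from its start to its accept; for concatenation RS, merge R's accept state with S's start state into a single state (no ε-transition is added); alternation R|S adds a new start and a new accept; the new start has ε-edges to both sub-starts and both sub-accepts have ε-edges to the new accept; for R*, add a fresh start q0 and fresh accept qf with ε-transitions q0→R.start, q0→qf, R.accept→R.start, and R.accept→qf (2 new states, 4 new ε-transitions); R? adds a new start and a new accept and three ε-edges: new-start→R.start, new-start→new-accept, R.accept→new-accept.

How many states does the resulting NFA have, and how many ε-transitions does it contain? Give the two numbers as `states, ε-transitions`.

17, 15

Building bottom-up:
Each of the 7 symbol leaves contributes 2 states and 0 ε-transitions.
  sr → 3 states, 0 ε-transitions
  rsr → 4 states, 0 ε-transitions
  sr|rsr → 9 states, 4 ε-transitions
  (sr|rsr)* → 11 states, 8 ε-transitions
  (sr|rsr)*p → 12 states, 8 ε-transitions
  ((sr|rsr)*p)* → 14 states, 12 ε-transitions
  ((sr|rsr)*p)*q → 15 states, 12 ε-transitions
  (((sr|rsr)*p)*q)? → 17 states, 15 ε-transitions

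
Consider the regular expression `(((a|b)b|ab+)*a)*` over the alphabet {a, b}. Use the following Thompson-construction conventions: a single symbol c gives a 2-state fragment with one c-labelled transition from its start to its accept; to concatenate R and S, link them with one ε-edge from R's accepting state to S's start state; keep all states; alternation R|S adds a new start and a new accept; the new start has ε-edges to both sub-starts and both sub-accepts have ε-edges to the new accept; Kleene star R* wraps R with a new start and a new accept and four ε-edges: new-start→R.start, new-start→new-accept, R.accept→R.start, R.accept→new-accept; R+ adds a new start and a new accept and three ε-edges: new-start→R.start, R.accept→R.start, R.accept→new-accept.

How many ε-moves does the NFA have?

Per subexpression:
Each of the 6 symbol leaves contributes 0 ε-transitions.
  a|b → 4 ε-transitions
  (a|b)b → 5 ε-transitions
  b+ → 3 ε-transitions
  ab+ → 4 ε-transitions
  (a|b)b|ab+ → 13 ε-transitions
  ((a|b)b|ab+)* → 17 ε-transitions
  ((a|b)b|ab+)*a → 18 ε-transitions
  (((a|b)b|ab+)*a)* → 22 ε-transitions

22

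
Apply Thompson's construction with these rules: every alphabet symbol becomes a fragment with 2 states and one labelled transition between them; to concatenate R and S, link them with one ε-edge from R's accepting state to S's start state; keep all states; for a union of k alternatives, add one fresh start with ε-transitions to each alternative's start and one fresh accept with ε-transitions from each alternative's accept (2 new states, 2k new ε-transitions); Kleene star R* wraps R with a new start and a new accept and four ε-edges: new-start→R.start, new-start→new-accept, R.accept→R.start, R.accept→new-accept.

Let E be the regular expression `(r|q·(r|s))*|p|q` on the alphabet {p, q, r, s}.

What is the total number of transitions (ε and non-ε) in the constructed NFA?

25

Per subexpression:
Each of the 6 symbol leaves contributes 1 transition (1 symbol, 0 ε).
  r|s → 6 transitions (2 symbol, 4 ε)
  q·(r|s) → 8 transitions (3 symbol, 5 ε)
  r|q·(r|s) → 13 transitions (4 symbol, 9 ε)
  (r|q·(r|s))* → 17 transitions (4 symbol, 13 ε)
  (r|q·(r|s))*|p|q → 25 transitions (6 symbol, 19 ε)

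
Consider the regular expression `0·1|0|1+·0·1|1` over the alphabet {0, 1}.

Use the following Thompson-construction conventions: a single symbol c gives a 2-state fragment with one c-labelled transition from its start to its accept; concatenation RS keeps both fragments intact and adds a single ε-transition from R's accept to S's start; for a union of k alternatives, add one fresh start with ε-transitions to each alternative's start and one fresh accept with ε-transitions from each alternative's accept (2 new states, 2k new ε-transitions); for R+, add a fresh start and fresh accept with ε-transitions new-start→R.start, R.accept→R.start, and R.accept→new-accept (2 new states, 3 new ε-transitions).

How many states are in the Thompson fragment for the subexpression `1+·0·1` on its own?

Fragment for `1+·0·1`:
Each of the 3 symbol leaves contributes a 2-state fragment.
  1+ → 4 states
  1+·0·1 → 8 states

8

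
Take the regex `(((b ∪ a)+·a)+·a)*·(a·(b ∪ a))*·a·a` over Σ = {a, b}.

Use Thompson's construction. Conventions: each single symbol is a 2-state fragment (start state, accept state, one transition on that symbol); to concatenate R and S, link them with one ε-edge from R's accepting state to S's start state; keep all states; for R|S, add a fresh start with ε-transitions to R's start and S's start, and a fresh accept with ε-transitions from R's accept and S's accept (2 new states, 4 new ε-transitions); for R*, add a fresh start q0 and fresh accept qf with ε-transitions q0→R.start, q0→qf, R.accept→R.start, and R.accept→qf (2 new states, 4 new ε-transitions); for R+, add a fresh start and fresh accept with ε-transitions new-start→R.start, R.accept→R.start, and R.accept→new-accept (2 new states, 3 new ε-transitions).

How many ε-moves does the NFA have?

28

Recursing over subexpressions:
Each of the 9 symbol leaves contributes 0 ε-transitions.
  b ∪ a → 4 ε-transitions
  (b ∪ a)+ → 7 ε-transitions
  (b ∪ a)+·a → 8 ε-transitions
  ((b ∪ a)+·a)+ → 11 ε-transitions
  ((b ∪ a)+·a)+·a → 12 ε-transitions
  (((b ∪ a)+·a)+·a)* → 16 ε-transitions
  b ∪ a → 4 ε-transitions
  a·(b ∪ a) → 5 ε-transitions
  (a·(b ∪ a))* → 9 ε-transitions
  (((b ∪ a)+·a)+·a)*·(a·(b ∪ a))*·a·a → 28 ε-transitions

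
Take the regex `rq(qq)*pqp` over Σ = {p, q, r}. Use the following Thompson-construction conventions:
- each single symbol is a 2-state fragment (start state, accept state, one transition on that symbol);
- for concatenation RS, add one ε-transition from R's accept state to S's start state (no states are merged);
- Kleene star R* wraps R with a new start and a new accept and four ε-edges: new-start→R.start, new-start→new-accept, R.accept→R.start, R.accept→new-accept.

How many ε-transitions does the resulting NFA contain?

10

Bottom-up over the parse tree:
Each of the 7 symbol leaves contributes 0 ε-transitions.
  qq → 1 ε-transition
  (qq)* → 5 ε-transitions
  rq(qq)*pqp → 10 ε-transitions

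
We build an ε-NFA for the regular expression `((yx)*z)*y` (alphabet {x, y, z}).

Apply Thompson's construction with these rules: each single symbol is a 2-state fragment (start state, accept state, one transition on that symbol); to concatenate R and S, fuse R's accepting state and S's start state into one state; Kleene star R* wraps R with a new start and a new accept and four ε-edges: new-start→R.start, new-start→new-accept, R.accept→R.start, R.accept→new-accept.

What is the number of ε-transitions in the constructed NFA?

8

Building bottom-up:
Each of the 4 symbol leaves contributes 0 ε-transitions.
  yx : 0 ε-transitions
  (yx)* : 4 ε-transitions
  (yx)*z : 4 ε-transitions
  ((yx)*z)* : 8 ε-transitions
  ((yx)*z)*y : 8 ε-transitions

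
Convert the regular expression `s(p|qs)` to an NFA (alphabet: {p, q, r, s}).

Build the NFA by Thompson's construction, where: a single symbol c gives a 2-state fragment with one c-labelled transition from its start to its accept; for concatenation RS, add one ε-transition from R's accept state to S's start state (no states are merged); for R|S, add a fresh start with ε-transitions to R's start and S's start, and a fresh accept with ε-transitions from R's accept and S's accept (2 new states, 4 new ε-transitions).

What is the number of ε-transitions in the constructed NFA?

6

By structural recursion:
Each of the 4 symbol leaves contributes 0 ε-transitions.
  qs = 1 ε-transition
  p|qs = 5 ε-transitions
  s(p|qs) = 6 ε-transitions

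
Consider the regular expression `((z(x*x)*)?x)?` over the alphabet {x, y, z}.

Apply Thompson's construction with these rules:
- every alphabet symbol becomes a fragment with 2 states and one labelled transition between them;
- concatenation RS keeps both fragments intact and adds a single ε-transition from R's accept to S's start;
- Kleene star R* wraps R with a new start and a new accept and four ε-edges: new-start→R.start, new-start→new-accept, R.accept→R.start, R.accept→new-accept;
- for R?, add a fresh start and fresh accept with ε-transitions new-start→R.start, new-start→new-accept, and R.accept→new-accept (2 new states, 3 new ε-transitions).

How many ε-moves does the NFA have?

Per subexpression:
Each of the 4 symbol leaves contributes 0 ε-transitions.
  x* → 4 ε-transitions
  x*x → 5 ε-transitions
  (x*x)* → 9 ε-transitions
  z(x*x)* → 10 ε-transitions
  (z(x*x)*)? → 13 ε-transitions
  (z(x*x)*)?x → 14 ε-transitions
  ((z(x*x)*)?x)? → 17 ε-transitions

17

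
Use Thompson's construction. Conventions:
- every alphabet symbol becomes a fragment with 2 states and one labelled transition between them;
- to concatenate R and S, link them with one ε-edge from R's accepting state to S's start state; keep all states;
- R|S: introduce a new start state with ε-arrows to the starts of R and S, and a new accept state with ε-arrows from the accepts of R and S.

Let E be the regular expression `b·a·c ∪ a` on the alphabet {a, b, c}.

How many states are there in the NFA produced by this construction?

10

Per subexpression:
Each of the 4 symbol leaves contributes a 2-state fragment.
  b·a·c → 6 states
  b·a·c ∪ a → 10 states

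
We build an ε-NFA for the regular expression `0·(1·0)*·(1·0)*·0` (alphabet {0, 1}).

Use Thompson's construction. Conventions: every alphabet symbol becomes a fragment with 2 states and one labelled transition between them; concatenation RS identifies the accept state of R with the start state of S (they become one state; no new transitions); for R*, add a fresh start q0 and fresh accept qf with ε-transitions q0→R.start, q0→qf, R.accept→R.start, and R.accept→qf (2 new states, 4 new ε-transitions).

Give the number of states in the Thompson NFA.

11

By structural recursion:
Each of the 6 symbol leaves contributes a 2-state fragment.
  1·0 → 3 states
  (1·0)* → 5 states
  1·0 → 3 states
  (1·0)* → 5 states
  0·(1·0)*·(1·0)*·0 → 11 states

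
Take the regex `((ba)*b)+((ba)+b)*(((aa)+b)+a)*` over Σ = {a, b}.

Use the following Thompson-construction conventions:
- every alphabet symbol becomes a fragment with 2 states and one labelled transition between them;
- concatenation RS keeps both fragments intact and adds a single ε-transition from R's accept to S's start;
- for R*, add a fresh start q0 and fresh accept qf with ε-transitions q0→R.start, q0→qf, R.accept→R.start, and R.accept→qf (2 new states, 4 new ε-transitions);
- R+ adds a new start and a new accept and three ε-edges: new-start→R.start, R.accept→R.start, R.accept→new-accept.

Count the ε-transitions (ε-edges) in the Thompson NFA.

33

Building bottom-up:
Each of the 10 symbol leaves contributes 0 ε-transitions.
  ba : 1 ε-transition
  (ba)* : 5 ε-transitions
  (ba)*b : 6 ε-transitions
  ((ba)*b)+ : 9 ε-transitions
  ba : 1 ε-transition
  (ba)+ : 4 ε-transitions
  (ba)+b : 5 ε-transitions
  ((ba)+b)* : 9 ε-transitions
  aa : 1 ε-transition
  (aa)+ : 4 ε-transitions
  (aa)+b : 5 ε-transitions
  ((aa)+b)+ : 8 ε-transitions
  ((aa)+b)+a : 9 ε-transitions
  (((aa)+b)+a)* : 13 ε-transitions
  ((ba)*b)+((ba)+b)*(((aa)+b)+a)* : 33 ε-transitions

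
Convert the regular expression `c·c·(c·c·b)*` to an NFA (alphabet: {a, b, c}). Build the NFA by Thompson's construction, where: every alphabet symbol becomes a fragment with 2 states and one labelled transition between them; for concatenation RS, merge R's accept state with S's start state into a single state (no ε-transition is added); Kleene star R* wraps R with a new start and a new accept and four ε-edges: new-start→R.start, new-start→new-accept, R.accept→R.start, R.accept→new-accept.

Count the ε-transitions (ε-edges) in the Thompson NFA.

By structural recursion:
Each of the 5 symbol leaves contributes 0 ε-transitions.
  c·c·b → 0 ε-transitions
  (c·c·b)* → 4 ε-transitions
  c·c·(c·c·b)* → 4 ε-transitions

4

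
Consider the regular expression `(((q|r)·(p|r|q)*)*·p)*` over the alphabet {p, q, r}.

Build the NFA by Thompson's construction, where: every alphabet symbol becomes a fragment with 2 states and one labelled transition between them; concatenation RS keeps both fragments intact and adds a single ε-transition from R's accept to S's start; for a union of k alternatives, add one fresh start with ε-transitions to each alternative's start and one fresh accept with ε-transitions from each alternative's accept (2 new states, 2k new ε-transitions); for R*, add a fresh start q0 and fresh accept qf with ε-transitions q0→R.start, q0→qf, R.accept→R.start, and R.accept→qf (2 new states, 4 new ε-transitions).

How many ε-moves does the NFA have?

24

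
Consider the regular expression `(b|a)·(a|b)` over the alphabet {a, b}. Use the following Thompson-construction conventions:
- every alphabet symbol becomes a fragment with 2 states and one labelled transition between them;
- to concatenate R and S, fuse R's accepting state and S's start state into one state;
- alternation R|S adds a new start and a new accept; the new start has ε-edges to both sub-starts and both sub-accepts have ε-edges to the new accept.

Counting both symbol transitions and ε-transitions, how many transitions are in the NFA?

Building bottom-up:
Each of the 4 symbol leaves contributes 1 transition (1 symbol, 0 ε).
  b|a — 6 transitions (2 symbol, 4 ε)
  a|b — 6 transitions (2 symbol, 4 ε)
  (b|a)·(a|b) — 12 transitions (4 symbol, 8 ε)

12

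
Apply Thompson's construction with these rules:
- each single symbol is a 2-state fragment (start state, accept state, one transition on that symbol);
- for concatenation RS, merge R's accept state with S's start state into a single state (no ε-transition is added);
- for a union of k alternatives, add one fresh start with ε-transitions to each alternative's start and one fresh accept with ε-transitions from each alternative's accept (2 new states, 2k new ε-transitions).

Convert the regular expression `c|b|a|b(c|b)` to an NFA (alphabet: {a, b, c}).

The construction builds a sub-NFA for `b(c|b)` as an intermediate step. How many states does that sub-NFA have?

Fragment for `b(c|b)`:
Each of the 3 symbol leaves contributes a 2-state fragment.
  c|b — 6 states
  b(c|b) — 7 states

7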